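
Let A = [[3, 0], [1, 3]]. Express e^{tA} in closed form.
A has Jordan form J = [[3, 1], [0, 3]] with A = PJP^{-1}, so e^{tA} = P e^{tJ} P^{-1}.

For a Jordan block J_k(λ), e^{tJ_k(λ)} = e^{λt} · (I + tN + t^2 N^2/2! + ... + t^{k-1} N^{k-1}/(k-1)!) where N is the nilpotent superdiagonal part.

Assembling the blocks and conjugating back gives the entries of e^{tA} as shown above.

e^{tA} = [[e^{3*t}, 0], [t*e^{3*t}, e^{3*t}]]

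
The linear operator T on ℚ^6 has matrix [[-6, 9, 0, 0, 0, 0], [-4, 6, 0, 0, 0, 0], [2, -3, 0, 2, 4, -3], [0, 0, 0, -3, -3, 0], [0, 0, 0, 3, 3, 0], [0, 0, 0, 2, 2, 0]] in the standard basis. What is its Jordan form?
The characteristic polynomial is det(xI - A) = x^6, so the eigenvalues are 0 (algebraic multiplicity 6).

For λ = 0: rank(A) = 3, rank(A^2) = 0. The eigenspace has dimension 6 - 3 = 3, so there are 3 Jordan blocks; the rank sequence gives block sizes [2, 2, 2].

Assembling the blocks gives the Jordan form J above.

J = [[0, 1, 0, 0, 0, 0], [0, 0, 0, 0, 0, 0], [0, 0, 0, 1, 0, 0], [0, 0, 0, 0, 0, 0], [0, 0, 0, 0, 0, 1], [0, 0, 0, 0, 0, 0]]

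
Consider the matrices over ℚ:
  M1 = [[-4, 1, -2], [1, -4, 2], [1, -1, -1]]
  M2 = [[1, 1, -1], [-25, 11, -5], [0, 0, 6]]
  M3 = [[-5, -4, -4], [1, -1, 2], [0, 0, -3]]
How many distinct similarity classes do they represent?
2 classes: {M1, M3}, {M2}

Characteristic polynomials: χ_{M1} = (x + 3)^3, χ_{M2} = (x - 6)^3, χ_{M3} = (x + 3)^3.

{M1, M3}: invariant factors x + 3, (x + 3)^2.

{M2}: invariant factors x - 6, (x - 6)^2.

Matrices are similar if and only if their invariant-factor lists agree; the partition into similarity classes is {M1, M3}, {M2}.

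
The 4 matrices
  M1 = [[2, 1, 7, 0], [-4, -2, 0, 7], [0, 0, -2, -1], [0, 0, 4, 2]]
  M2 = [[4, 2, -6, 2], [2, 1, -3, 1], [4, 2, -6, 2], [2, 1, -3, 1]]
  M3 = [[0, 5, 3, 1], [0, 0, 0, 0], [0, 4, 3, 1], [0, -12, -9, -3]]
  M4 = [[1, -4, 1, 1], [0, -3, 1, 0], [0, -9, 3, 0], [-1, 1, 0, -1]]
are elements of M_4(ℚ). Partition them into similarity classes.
2 classes: {M1, M3, M4}, {M2}

Characteristic polynomials: χ_{M1} = x^4, χ_{M2} = x^4, χ_{M3} = x^4, χ_{M4} = x^4.

{M1, M3, M4}: invariant factors x^2, x^2.

{M2}: invariant factors x, x, x^2.

Matrices are similar if and only if their invariant-factor lists agree; the partition into similarity classes is {M1, M3, M4}, {M2}.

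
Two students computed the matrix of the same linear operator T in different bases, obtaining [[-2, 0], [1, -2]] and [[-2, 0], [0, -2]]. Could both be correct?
Both have characteristic polynomial (x + 2)^2, but the minimal polynomial of A is (x + 2)^2 while the minimal polynomial of B is x + 2. The minimal polynomial is a similarity invariant, so A and B are not similar.

No.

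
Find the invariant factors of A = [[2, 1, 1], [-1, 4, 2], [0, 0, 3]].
(x - 3)^3

The Jordan structure of A has elementary divisors (x - 3)^3. Arranging the block sizes at each eigenvalue in decreasing order and taking row products gives the invariant factors.

Invariant factors (smallest first, each dividing the next): (x - 3)^3.

Check: the last factor (x - 3)^3 is the minimal polynomial, and the product (x - 3)^3 is the characteristic polynomial.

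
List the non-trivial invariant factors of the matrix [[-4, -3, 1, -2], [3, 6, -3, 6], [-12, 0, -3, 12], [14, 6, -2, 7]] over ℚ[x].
The Jordan structure of A has elementary divisors (x + 3), (x - 3)^2, (x - 3). Arranging the block sizes at each eigenvalue in decreasing order and taking row products gives the invariant factors.

Invariant factors (smallest first, each dividing the next): x - 3, (x - 3)^2(x + 3).

Check: the last factor (x - 3)^2(x + 3) is the minimal polynomial, and the product (x - 3)^3(x + 3) is the characteristic polynomial.

x - 3, (x - 3)^2(x + 3)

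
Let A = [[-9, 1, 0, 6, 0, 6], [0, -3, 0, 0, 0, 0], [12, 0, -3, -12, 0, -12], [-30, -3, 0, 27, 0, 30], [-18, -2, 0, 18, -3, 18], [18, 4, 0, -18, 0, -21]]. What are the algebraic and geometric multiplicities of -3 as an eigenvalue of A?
The characteristic polynomial is (x - 3)(x + 3)^5, so the factor x + 3 appears with exponent 5: the algebraic multiplicity is 5.

rank(A + 3I) = 2, so the eigenspace has dimension 6 - 2 = 4: the geometric multiplicity is 4.

Since 4 < 5, A is not diagonalizable.

algebraic multiplicity 5, geometric multiplicity 4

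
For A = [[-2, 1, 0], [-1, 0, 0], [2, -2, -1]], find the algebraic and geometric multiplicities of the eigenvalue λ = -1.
algebraic multiplicity 3, geometric multiplicity 2

The characteristic polynomial is (x + 1)^3, so the factor x + 1 appears with exponent 3: the algebraic multiplicity is 3.

rank(A + I) = 1, so the eigenspace has dimension 3 - 1 = 2: the geometric multiplicity is 2.

Since 2 < 3, A is not diagonalizable.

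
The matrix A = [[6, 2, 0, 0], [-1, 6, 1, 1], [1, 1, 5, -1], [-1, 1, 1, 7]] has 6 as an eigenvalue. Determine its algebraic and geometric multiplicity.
algebraic multiplicity 4, geometric multiplicity 2

The characteristic polynomial is (x - 6)^4, so the factor x - 6 appears with exponent 4: the algebraic multiplicity is 4.

rank(A - 6I) = 2, so the eigenspace has dimension 4 - 2 = 2: the geometric multiplicity is 2.

Since 2 < 4, A is not diagonalizable.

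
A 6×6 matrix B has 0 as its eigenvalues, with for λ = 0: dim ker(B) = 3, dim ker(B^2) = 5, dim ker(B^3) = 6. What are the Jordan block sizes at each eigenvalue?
Jordan blocks: (0, 3), (0, 2), (0, 1)

λ = 0: successive nullity increments [3, 2, 1] count blocks of size ≥ k; block sizes are [3, 2, 1].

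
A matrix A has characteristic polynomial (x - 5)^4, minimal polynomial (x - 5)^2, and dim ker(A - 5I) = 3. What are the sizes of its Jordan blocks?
λ = 5: algebraic multiplicity 4 (exponent in χ_A), largest block size 2 (exponent in m_A), 3 blocks (geometric multiplicity). These force block sizes [2, 1, 1].

Jordan blocks: (5, 2), (5, 1), (5, 1)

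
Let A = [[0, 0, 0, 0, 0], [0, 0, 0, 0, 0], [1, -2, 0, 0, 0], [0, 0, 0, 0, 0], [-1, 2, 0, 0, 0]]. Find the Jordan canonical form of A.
J = [[0, 1, 0, 0, 0], [0, 0, 0, 0, 0], [0, 0, 0, 0, 0], [0, 0, 0, 0, 0], [0, 0, 0, 0, 0]]

The characteristic polynomial is det(xI - A) = x^5, so the eigenvalues are 0 (algebraic multiplicity 5).

For λ = 0: rank(A) = 1, rank(A^2) = 0. The eigenspace has dimension 5 - 1 = 4, so there are 4 Jordan blocks; the rank sequence gives block sizes [2, 1, 1, 1].

Assembling the blocks gives the Jordan form J above.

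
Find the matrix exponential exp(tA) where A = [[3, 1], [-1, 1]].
e^{tA} = [[(t + 1)*e^{2*t}, t*e^{2*t}], [-t*e^{2*t}, (1 - t)*e^{2*t}]]

A has Jordan form J = [[2, 1], [0, 2]] with A = PJP^{-1}, so e^{tA} = P e^{tJ} P^{-1}.

For a Jordan block J_k(λ), e^{tJ_k(λ)} = e^{λt} · (I + tN + t^2 N^2/2! + ... + t^{k-1} N^{k-1}/(k-1)!) where N is the nilpotent superdiagonal part.

Assembling the blocks and conjugating back gives the entries of e^{tA} as shown above.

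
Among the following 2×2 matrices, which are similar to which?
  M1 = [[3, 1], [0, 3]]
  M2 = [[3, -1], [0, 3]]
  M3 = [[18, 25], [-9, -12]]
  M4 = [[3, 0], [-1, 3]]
Characteristic polynomials: χ_{M1} = (x - 3)^2, χ_{M2} = (x - 3)^2, χ_{M3} = (x - 3)^2, χ_{M4} = (x - 3)^2.

{M1, M2, M3, M4}: invariant factors (x - 3)^2.

Matrices are similar if and only if their invariant-factor lists agree; the partition into similarity classes is {M1, M2, M3, M4}.

1 class: {M1, M2, M3, M4}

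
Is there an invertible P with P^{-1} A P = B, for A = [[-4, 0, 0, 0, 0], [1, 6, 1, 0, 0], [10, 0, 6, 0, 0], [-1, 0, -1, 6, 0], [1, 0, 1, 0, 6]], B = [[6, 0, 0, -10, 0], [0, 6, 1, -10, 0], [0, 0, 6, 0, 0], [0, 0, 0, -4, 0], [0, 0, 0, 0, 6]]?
Yes.

Two matrices over a field are similar if and only if they have the same invariant factors.

Both A and B have characteristic polynomial (x - 6)^4(x + 4) and minimal polynomial (x - 6)^2(x + 4). Computing further, both have invariant factors x - 6, x - 6, (x - 6)^2(x + 4). Hence A and B are similar.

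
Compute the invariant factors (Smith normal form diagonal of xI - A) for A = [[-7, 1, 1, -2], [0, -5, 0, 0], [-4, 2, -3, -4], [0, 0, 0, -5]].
x + 5, x + 5, (x + 5)^2

The Jordan structure of A has elementary divisors (x + 5)^2, (x + 5), (x + 5). Arranging the block sizes at each eigenvalue in decreasing order and taking row products gives the invariant factors.

Invariant factors (smallest first, each dividing the next): x + 5, x + 5, (x + 5)^2.

Check: the last factor (x + 5)^2 is the minimal polynomial, and the product (x + 5)^4 is the characteristic polynomial.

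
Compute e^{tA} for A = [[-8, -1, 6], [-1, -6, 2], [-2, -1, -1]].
e^{tA} = [[(-t^2 - 3*t + 1)*e^{-5*t}, -t*(t + 1)*e^{-5*t}, 2*t*(t + 3)*e^{-5*t}], [-t*e^{-5*t}, (1 - t)*e^{-5*t}, 2*t*e^{-5*t}], [t*(-t - 4)*e^{-5*t}/2, t*(-t - 2)*e^{-5*t}/2, (t^2 + 4*t + 1)*e^{-5*t}]]

A has Jordan form J = [[-5, 1, 0], [0, -5, 1], [0, 0, -5]] with A = PJP^{-1}, so e^{tA} = P e^{tJ} P^{-1}.

For a Jordan block J_k(λ), e^{tJ_k(λ)} = e^{λt} · (I + tN + t^2 N^2/2! + ... + t^{k-1} N^{k-1}/(k-1)!) where N is the nilpotent superdiagonal part.

Assembling the blocks and conjugating back gives the entries of e^{tA} as shown above.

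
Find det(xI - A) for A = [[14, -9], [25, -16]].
xI - A = [[x - 14, 9], [-25, x + 16]].

Expanding det(xI - A) along the first row:
det(xI - A) = + (x - 14)·det([[x + 16]]) - (9)·det([[-25]]).

Evaluating gives χ_A(x) = x^2 + 2x + 1 = (x + 1)^2.

χ_A(x) = (x + 1)^2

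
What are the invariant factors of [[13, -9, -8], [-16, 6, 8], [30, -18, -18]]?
The Jordan structure of A has elementary divisors (x + 3), (x + 2), (x - 6). Arranging the block sizes at each eigenvalue in decreasing order and taking row products gives the invariant factors.

Invariant factors (smallest first, each dividing the next): (x - 6)(x + 2)(x + 3).

Check: the last factor (x - 6)(x + 2)(x + 3) is the minimal polynomial, and the product (x - 6)(x + 2)(x + 3) is the characteristic polynomial.

(x - 6)(x + 2)(x + 3)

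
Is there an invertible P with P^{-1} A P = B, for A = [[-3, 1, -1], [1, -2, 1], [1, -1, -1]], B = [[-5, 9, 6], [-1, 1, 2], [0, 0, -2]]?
No.

Both have characteristic polynomial (x + 2)^3, but the minimal polynomial of A is (x + 2)^3 while the minimal polynomial of B is (x + 2)^2. The minimal polynomial is a similarity invariant, so A and B are not similar.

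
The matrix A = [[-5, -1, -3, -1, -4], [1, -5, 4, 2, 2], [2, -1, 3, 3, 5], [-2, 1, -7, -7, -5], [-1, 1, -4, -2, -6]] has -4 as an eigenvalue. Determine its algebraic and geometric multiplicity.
algebraic multiplicity 5, geometric multiplicity 2

The characteristic polynomial is (x + 4)^5, so the factor x + 4 appears with exponent 5: the algebraic multiplicity is 5.

rank(A + 4I) = 3, so the eigenspace has dimension 5 - 3 = 2: the geometric multiplicity is 2.

Since 2 < 5, A is not diagonalizable.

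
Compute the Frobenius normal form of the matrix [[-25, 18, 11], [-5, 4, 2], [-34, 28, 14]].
The invariant factors of A (the non-unit diagonal entries of the Smith normal form of xI - A over ℚ[x]) are (x + 1)(x + 2)(x + 4), each dividing the next. The characteristic polynomial is their product, (x + 1)(x + 2)(x + 4).

The rational canonical form is the block-diagonal matrix of companion matrices C(f_i):
R = [[0, 0, -8], [1, 0, -14], [0, 1, -7]].

R = [[0, 0, -8], [1, 0, -14], [0, 1, -7]]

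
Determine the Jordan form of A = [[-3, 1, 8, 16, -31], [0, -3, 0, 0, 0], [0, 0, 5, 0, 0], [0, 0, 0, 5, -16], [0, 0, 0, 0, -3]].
The characteristic polynomial is det(xI - A) = (x - 5)^2(x + 3)^3, so the eigenvalues are -3 (algebraic multiplicity 3), 5 (algebraic multiplicity 2).

For λ = -3: rank(A + 3I) = 3, rank((A + 3I)^2) = 2. The eigenspace has dimension 5 - 3 = 2, so there are 2 Jordan blocks; the rank sequence gives block sizes [2, 1].

For λ = 5: rank(A - 5I) = 3. The eigenspace has dimension 5 - 3 = 2, so there are 2 Jordan blocks; the rank sequence gives block sizes [1, 1].

Assembling the blocks gives the Jordan form J above.

J = [[-3, 1, 0, 0, 0], [0, -3, 0, 0, 0], [0, 0, -3, 0, 0], [0, 0, 0, 5, 0], [0, 0, 0, 0, 5]]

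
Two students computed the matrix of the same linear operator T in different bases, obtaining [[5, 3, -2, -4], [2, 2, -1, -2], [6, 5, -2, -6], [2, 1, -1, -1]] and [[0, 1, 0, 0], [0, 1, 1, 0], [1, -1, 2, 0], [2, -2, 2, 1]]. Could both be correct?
Yes.

Two matrices over a field are similar if and only if they have the same invariant factors.

Both A and B have characteristic polynomial (x - 1)^4 and minimal polynomial (x - 1)^3. Computing further, both have invariant factors x - 1, (x - 1)^3. Hence A and B are similar.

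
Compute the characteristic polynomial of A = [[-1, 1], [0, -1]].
xI - A = [[x + 1, -1], [0, x + 1]].

Expanding det(xI - A) along the first row:
det(xI - A) = + (x + 1)·det([[x + 1]]) - (-1)·det([[0]]).

Evaluating gives χ_A(x) = x^2 + 2x + 1 = (x + 1)^2.

χ_A(x) = (x + 1)^2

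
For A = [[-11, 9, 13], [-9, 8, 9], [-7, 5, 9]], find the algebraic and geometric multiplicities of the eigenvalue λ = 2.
The characteristic polynomial is (x - 2)^3, so the factor x - 2 appears with exponent 3: the algebraic multiplicity is 3.

rank(A - 2I) = 2, so the eigenspace has dimension 3 - 2 = 1: the geometric multiplicity is 1.

Since 1 < 3, A is not diagonalizable.

algebraic multiplicity 3, geometric multiplicity 1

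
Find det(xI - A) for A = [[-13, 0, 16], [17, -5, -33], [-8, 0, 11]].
χ_A(x) = (x - 3)(x + 5)^2

xI - A = [[x + 13, 0, -16], [-17, x + 5, 33], [8, 0, x - 11]].

Expanding det(xI - A) along the first row:
det(xI - A) = + (x + 13)·det([[x + 5, 33], [0, x - 11]]) - (0)·det([[-17, 33], [8, x - 11]]) + (-16)·det([[-17, x + 5], [8, 0]]).

Evaluating gives χ_A(x) = x^3 + 7x^2 - 5x - 75 = (x - 3)(x + 5)^2.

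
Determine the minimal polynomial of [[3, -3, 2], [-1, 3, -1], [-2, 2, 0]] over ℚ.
The characteristic polynomial factors as (x - 2)^3. The minimal polynomial is ∏(x - λ)^{k_λ} where k_λ is the size of the largest Jordan block at λ.

For λ = 2: rank(A - 2I) = 2, and the largest Jordan block has size 3 (the smallest k with rank((A - 2I)^k) = rank((A - 2I)^(k+1))).

So m_A(x) = (x - 2)^3.

m_A(x) = (x - 2)^3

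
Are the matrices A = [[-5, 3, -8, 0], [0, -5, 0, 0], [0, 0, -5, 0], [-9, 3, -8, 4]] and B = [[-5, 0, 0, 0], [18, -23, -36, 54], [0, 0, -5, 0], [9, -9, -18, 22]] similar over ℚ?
No.

Both have characteristic polynomial (x - 4)(x + 5)^3, but the minimal polynomial of A is (x - 4)(x + 5)^2 while the minimal polynomial of B is (x - 4)(x + 5). The minimal polynomial is a similarity invariant, so A and B are not similar.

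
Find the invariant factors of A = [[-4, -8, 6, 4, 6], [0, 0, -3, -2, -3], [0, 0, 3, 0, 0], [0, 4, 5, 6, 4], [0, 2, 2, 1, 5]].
(x - 4)^2(x - 3)^2(x + 4)

The Jordan structure of A has elementary divisors (x + 4), (x - 3)^2, (x - 4)^2. Arranging the block sizes at each eigenvalue in decreasing order and taking row products gives the invariant factors.

Invariant factors (smallest first, each dividing the next): (x - 4)^2(x - 3)^2(x + 4).

Check: the last factor (x - 4)^2(x - 3)^2(x + 4) is the minimal polynomial, and the product (x - 4)^2(x - 3)^2(x + 4) is the characteristic polynomial.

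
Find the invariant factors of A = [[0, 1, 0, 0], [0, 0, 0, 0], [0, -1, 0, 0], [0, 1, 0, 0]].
x, x, x^2

The Jordan structure of A has elementary divisors x^2, x, x. Arranging the block sizes at each eigenvalue in decreasing order and taking row products gives the invariant factors.

Invariant factors (smallest first, each dividing the next): x, x, x^2.

Check: the last factor x^2 is the minimal polynomial, and the product x^4 is the characteristic polynomial.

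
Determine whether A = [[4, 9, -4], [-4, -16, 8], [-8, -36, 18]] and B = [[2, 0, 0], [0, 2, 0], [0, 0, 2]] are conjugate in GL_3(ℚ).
Both have characteristic polynomial (x - 2)^3, but the minimal polynomial of A is (x - 2)^2 while the minimal polynomial of B is x - 2. The minimal polynomial is a similarity invariant, so A and B are not similar.

No.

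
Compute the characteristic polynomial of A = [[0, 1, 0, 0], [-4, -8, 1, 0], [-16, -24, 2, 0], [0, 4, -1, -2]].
xI - A = [[x, -1, 0, 0], [4, x + 8, -1, 0], [16, 24, x - 2, 0], [0, -4, 1, x + 2]].

Expanding det(xI - A) along the first row:
det(xI - A) = + (x)·det([[x + 8, -1, 0], [24, x - 2, 0], [-4, 1, x + 2]]) - (-1)·det([[4, -1, 0], [16, x - 2, 0], [0, 1, x + 2]]) + (0)·det([[4, x + 8, 0], [16, 24, 0], [0, -4, x + 2]]) - (0)·det([[4, x + 8, -1], [16, 24, x - 2], [0, -4, 1]]).

Evaluating gives χ_A(x) = x^4 + 8x^3 + 24x^2 + 32x + 16 = (x + 2)^4.

χ_A(x) = (x + 2)^4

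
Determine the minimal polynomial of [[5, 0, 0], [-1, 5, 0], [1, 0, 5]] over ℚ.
The characteristic polynomial factors as (x - 5)^3. The minimal polynomial is ∏(x - λ)^{k_λ} where k_λ is the size of the largest Jordan block at λ.

For λ = 5: rank(A - 5I) = 1, and the largest Jordan block has size 2 (the smallest k with rank((A - 5I)^k) = rank((A - 5I)^(k+1))).

So m_A(x) = (x - 5)^2.

m_A(x) = (x - 5)^2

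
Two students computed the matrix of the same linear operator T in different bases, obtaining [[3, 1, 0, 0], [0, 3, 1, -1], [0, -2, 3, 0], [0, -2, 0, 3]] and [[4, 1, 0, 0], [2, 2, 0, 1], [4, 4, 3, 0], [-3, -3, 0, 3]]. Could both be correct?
Two matrices over a field are similar if and only if they have the same invariant factors.

Both A and B have characteristic polynomial (x - 3)^4 and minimal polynomial (x - 3)^3. Computing further, both have invariant factors x - 3, (x - 3)^3. Hence A and B are similar.

Yes.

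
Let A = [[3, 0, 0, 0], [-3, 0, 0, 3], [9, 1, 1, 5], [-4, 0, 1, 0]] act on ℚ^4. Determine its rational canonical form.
The invariant factors of A (the non-unit diagonal entries of the Smith normal form of xI - A over ℚ[x]) are x - 3, (x - 3)(x + 1)^2, each dividing the next. The characteristic polynomial is their product, (x - 3)^2(x + 1)^2.

The rational canonical form is the block-diagonal matrix of companion matrices C(f_i):
R = [[3, 0, 0, 0], [0, 0, 0, 3], [0, 1, 0, 5], [0, 0, 1, 1]].

R = [[3, 0, 0, 0], [0, 0, 0, 3], [0, 1, 0, 5], [0, 0, 1, 1]]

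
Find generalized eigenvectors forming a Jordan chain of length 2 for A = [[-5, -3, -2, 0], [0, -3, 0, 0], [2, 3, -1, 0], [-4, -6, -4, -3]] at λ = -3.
We seek v_1 ∈ ker((A + 3I)^2) \ ker(A + 3I), then set v_{i+1} = (A + 3I) v_i.

One such chain is v_1 = [[-3, 1, 1, -6]]^T, v_2 = [[1, 0, -1, 2]]^T. Check: (A + 3I) v_2 = [[0, 0, 0, 0]]^T = 0.

v_1 = [[-3, 1, 1, -6]]^T, v_2 = [[1, 0, -1, 2]]^T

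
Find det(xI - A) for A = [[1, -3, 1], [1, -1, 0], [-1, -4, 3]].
χ_A(x) = (x - 1)^3

xI - A = [[x - 1, 3, -1], [-1, x + 1, 0], [1, 4, x - 3]].

Expanding det(xI - A) along the first row:
det(xI - A) = + (x - 1)·det([[x + 1, 0], [4, x - 3]]) - (3)·det([[-1, 0], [1, x - 3]]) + (-1)·det([[-1, x + 1], [1, 4]]).

Evaluating gives χ_A(x) = x^3 - 3x^2 + 3x - 1 = (x - 1)^3.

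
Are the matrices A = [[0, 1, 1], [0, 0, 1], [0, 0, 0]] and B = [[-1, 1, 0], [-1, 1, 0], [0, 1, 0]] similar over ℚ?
Yes.

Two matrices over a field are similar if and only if they have the same invariant factors.

Both A and B have characteristic polynomial x^3 and minimal polynomial x^3. Computing further, both have invariant factors x^3. Hence A and B are similar.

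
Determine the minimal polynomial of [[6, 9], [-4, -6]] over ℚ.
m_A(x) = x^2

The characteristic polynomial factors as x^2. The minimal polynomial is ∏(x - λ)^{k_λ} where k_λ is the size of the largest Jordan block at λ.

For λ = 0: rank(A) = 1, and the largest Jordan block has size 2 (the smallest k with rank(A^k) = rank(A^(k+1))).

So m_A(x) = x^2.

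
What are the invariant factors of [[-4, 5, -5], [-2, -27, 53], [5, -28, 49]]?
The Jordan structure of A has elementary divisors (x - 6)^3. Arranging the block sizes at each eigenvalue in decreasing order and taking row products gives the invariant factors.

Invariant factors (smallest first, each dividing the next): (x - 6)^3.

Check: the last factor (x - 6)^3 is the minimal polynomial, and the product (x - 6)^3 is the characteristic polynomial.

(x - 6)^3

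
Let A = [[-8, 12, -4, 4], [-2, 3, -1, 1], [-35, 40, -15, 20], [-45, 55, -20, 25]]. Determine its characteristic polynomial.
xI - A = [[x + 8, -12, 4, -4], [2, x - 3, 1, -1], [35, -40, x + 15, -20], [45, -55, 20, x - 25]].

Expanding det(xI - A) along the first row:
det(xI - A) = + (x + 8)·det([[x - 3, 1, -1], [-40, x + 15, -20], [-55, 20, x - 25]]) - (-12)·det([[2, 1, -1], [35, x + 15, -20], [45, 20, x - 25]]) + (4)·det([[2, x - 3, -1], [35, -40, -20], [45, -55, x - 25]]) - (-4)·det([[2, x - 3, 1], [35, -40, x + 15], [45, -55, 20]]).

Evaluating gives χ_A(x) = x^4 - 5x^3 = x^3(x - 5).

χ_A(x) = x^3(x - 5)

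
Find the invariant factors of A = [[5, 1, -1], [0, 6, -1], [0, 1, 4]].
The Jordan structure of A has elementary divisors (x - 5)^2, (x - 5). Arranging the block sizes at each eigenvalue in decreasing order and taking row products gives the invariant factors.

Invariant factors (smallest first, each dividing the next): x - 5, (x - 5)^2.

Check: the last factor (x - 5)^2 is the minimal polynomial, and the product (x - 5)^3 is the characteristic polynomial.

x - 5, (x - 5)^2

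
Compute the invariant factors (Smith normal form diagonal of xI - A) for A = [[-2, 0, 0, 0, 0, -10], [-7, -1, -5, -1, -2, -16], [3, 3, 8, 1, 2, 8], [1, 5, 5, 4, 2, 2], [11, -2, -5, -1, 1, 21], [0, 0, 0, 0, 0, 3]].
(x - 3)^2, (x - 3)^3(x + 2)

The Jordan structure of A has elementary divisors (x + 2), (x - 3)^3, (x - 3)^2. Arranging the block sizes at each eigenvalue in decreasing order and taking row products gives the invariant factors.

Invariant factors (smallest first, each dividing the next): (x - 3)^2, (x - 3)^3(x + 2).

Check: the last factor (x - 3)^3(x + 2) is the minimal polynomial, and the product (x - 3)^5(x + 2) is the characteristic polynomial.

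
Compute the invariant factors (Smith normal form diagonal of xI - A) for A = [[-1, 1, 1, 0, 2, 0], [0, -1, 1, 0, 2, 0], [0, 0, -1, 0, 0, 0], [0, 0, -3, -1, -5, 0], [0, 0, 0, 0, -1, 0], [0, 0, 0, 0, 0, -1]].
The Jordan structure of A has elementary divisors (x + 1)^3, (x + 1)^2, (x + 1). Arranging the block sizes at each eigenvalue in decreasing order and taking row products gives the invariant factors.

Invariant factors (smallest first, each dividing the next): x + 1, (x + 1)^2, (x + 1)^3.

Check: the last factor (x + 1)^3 is the minimal polynomial, and the product (x + 1)^6 is the characteristic polynomial.

x + 1, (x + 1)^2, (x + 1)^3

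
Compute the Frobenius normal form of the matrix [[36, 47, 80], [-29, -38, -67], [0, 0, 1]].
R = [[0, 0, -5], [1, 0, 7], [0, 1, -1]]

The invariant factors of A (the non-unit diagonal entries of the Smith normal form of xI - A over ℚ[x]) are (x - 1)(x^2 + 2x - 5), each dividing the next. The characteristic polynomial is their product, (x - 1)(x^2 + 2x - 5).

The rational canonical form is the block-diagonal matrix of companion matrices C(f_i):
R = [[0, 0, -5], [1, 0, 7], [0, 1, -1]].

Note the characteristic polynomial does not split into linear factors over ℚ, so A has no Jordan form over ℚ; the rational canonical form exists over any field.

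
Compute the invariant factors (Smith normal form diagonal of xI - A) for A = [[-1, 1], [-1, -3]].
The Jordan structure of A has elementary divisors (x + 2)^2. Arranging the block sizes at each eigenvalue in decreasing order and taking row products gives the invariant factors.

Invariant factors (smallest first, each dividing the next): (x + 2)^2.

Check: the last factor (x + 2)^2 is the minimal polynomial, and the product (x + 2)^2 is the characteristic polynomial.

(x + 2)^2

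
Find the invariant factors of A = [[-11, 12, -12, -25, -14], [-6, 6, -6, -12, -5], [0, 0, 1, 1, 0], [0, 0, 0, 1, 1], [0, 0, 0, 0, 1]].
The Jordan structure of A has elementary divisors (x + 3), (x + 2), (x - 1)^3. Arranging the block sizes at each eigenvalue in decreasing order and taking row products gives the invariant factors.

Invariant factors (smallest first, each dividing the next): (x - 1)^3(x + 2)(x + 3).

Check: the last factor (x - 1)^3(x + 2)(x + 3) is the minimal polynomial, and the product (x - 1)^3(x + 2)(x + 3) is the characteristic polynomial.

(x - 1)^3(x + 2)(x + 3)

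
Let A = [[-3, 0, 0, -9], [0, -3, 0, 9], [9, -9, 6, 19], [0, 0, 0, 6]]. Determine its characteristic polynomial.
xI - A = [[x + 3, 0, 0, 9], [0, x + 3, 0, -9], [-9, 9, x - 6, -19], [0, 0, 0, x - 6]].

Expanding det(xI - A) along the first row:
det(xI - A) = + (x + 3)·det([[x + 3, 0, -9], [9, x - 6, -19], [0, 0, x - 6]]) - (0)·det([[0, 0, -9], [-9, x - 6, -19], [0, 0, x - 6]]) + (0)·det([[0, x + 3, -9], [-9, 9, -19], [0, 0, x - 6]]) - (9)·det([[0, x + 3, 0], [-9, 9, x - 6], [0, 0, 0]]).

Evaluating gives χ_A(x) = x^4 - 6x^3 - 27x^2 + 108x + 324 = (x - 6)^2(x + 3)^2.

χ_A(x) = (x - 6)^2(x + 3)^2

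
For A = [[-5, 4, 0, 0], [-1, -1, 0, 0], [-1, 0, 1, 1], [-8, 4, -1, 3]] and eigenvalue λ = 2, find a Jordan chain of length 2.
We seek v_1 ∈ ker((A - 2I)^2) \ ker(A - 2I), then set v_{i+1} = (A - 2I) v_i.

One such chain is v_1 = [[0, 0, 0, 1]]^T, v_2 = [[0, 0, 1, 1]]^T. Check: (A - 2I) v_2 = [[0, 0, 0, 0]]^T = 0.

v_1 = [[0, 0, 0, 1]]^T, v_2 = [[0, 0, 1, 1]]^T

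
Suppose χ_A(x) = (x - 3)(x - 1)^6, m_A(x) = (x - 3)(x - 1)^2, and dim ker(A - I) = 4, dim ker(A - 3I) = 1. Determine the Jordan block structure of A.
Jordan blocks: (1, 2), (1, 2), (1, 1), (1, 1), (3, 1)

λ = 1: algebraic multiplicity 6 (exponent in χ_A), largest block size 2 (exponent in m_A), 4 blocks (geometric multiplicity). These force block sizes [2, 2, 1, 1].
λ = 3: algebraic multiplicity 1 (exponent in χ_A), largest block size 1 (exponent in m_A), 1 block (geometric multiplicity). This forces block sizes [1].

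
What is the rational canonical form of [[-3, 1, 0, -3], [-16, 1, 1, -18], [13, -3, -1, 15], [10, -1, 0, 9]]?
R = [[0, 0, 0, -9], [1, 0, 0, -18], [0, 1, 0, -3], [0, 0, 1, 6]]

The invariant factors of A (the non-unit diagonal entries of the Smith normal form of xI - A over ℚ[x]) are (x^2 - 3x - 3)^2, each dividing the next. The characteristic polynomial is their product, (x^2 - 3x - 3)^2.

The rational canonical form is the block-diagonal matrix of companion matrices C(f_i):
R = [[0, 0, 0, -9], [1, 0, 0, -18], [0, 1, 0, -3], [0, 0, 1, 6]].

Note the characteristic polynomial does not split into linear factors over ℚ, so A has no Jordan form over ℚ; the rational canonical form exists over any field.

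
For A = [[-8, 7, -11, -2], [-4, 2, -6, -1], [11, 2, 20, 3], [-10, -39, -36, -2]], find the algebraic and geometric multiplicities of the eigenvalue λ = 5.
algebraic multiplicity 2, geometric multiplicity 1

The characteristic polynomial is (x - 5)^2(x - 1)^2, so the factor x - 5 appears with exponent 2: the algebraic multiplicity is 2.

rank(A - 5I) = 3, so the eigenspace has dimension 4 - 3 = 1: the geometric multiplicity is 1.

Since 1 < 2, A is not diagonalizable.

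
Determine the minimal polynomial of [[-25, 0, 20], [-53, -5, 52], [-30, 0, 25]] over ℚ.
The characteristic polynomial factors as (x - 5)(x + 5)^2. The minimal polynomial is ∏(x - λ)^{k_λ} where k_λ is the size of the largest Jordan block at λ.

For λ = -5: rank(A + 5I) = 2, and the largest Jordan block has size 2 (the smallest k with rank((A + 5I)^k) = rank((A + 5I)^(k+1))).
For λ = 5: rank(A - 5I) = 2, and the largest Jordan block has size 1 (the smallest k with rank((A - 5I)^k) = rank((A - 5I)^(k+1))).

So m_A(x) = (x - 5)(x + 5)^2.

m_A(x) = (x - 5)(x + 5)^2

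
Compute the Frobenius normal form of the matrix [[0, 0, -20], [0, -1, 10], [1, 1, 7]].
The invariant factors of A (the non-unit diagonal entries of the Smith normal form of xI - A over ℚ[x]) are (x - 4)(x^2 - 2x - 5), each dividing the next. The characteristic polynomial is their product, (x - 4)(x^2 - 2x - 5).

The rational canonical form is the block-diagonal matrix of companion matrices C(f_i):
R = [[0, 0, -20], [1, 0, -3], [0, 1, 6]].

Note the characteristic polynomial does not split into linear factors over ℚ, so A has no Jordan form over ℚ; the rational canonical form exists over any field.

R = [[0, 0, -20], [1, 0, -3], [0, 1, 6]]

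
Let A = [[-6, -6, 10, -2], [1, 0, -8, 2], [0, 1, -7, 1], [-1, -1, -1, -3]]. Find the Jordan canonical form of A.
J = [[-4, 1, 0, 0], [0, -4, 0, 0], [0, 0, -4, 1], [0, 0, 0, -4]]

The characteristic polynomial is det(xI - A) = (x + 4)^4, so the eigenvalues are -4 (algebraic multiplicity 4).

For λ = -4: rank(A + 4I) = 2, rank((A + 4I)^2) = 0. The eigenspace has dimension 4 - 2 = 2, so there are 2 Jordan blocks; the rank sequence gives block sizes [2, 2].

Assembling the blocks gives the Jordan form J above.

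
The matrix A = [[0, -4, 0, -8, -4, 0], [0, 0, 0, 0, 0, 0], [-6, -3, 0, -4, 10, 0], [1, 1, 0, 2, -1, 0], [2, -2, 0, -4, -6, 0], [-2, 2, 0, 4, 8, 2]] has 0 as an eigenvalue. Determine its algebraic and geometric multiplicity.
The characteristic polynomial is x^4(x - 2)(x + 4), so the factor x appears with exponent 4: the algebraic multiplicity is 4.

rank(A) = 4, so the eigenspace has dimension 6 - 4 = 2: the geometric multiplicity is 2.

Since 2 < 4, A is not diagonalizable.

algebraic multiplicity 4, geometric multiplicity 2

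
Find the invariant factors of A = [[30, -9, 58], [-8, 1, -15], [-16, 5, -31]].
The Jordan structure of A has elementary divisors x^3. Arranging the block sizes at each eigenvalue in decreasing order and taking row products gives the invariant factors.

Invariant factors (smallest first, each dividing the next): x^3.

Check: the last factor x^3 is the minimal polynomial, and the product x^3 is the characteristic polynomial.

x^3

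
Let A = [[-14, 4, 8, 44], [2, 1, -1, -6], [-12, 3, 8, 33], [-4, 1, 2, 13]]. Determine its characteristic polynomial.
xI - A = [[x + 14, -4, -8, -44], [-2, x - 1, 1, 6], [12, -3, x - 8, -33], [4, -1, -2, x - 13]].

Expanding det(xI - A) along the first row:
det(xI - A) = + (x + 14)·det([[x - 1, 1, 6], [-3, x - 8, -33], [-1, -2, x - 13]]) - (-4)·det([[-2, 1, 6], [12, x - 8, -33], [4, -2, x - 13]]) + (-8)·det([[-2, x - 1, 6], [12, -3, -33], [4, -1, x - 13]]) - (-44)·det([[-2, x - 1, 1], [12, -3, x - 8], [4, -1, -2]]).

Evaluating gives χ_A(x) = x^4 - 8x^3 + 24x^2 - 32x + 16 = (x - 2)^4.

χ_A(x) = (x - 2)^4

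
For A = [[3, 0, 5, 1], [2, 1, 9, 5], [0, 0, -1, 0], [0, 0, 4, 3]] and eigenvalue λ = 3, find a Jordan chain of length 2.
We seek v_1 ∈ ker((A - 3I)^2) \ ker(A - 3I), then set v_{i+1} = (A - 3I) v_i.

One such chain is v_1 = [[0, 2, 0, 1]]^T, v_2 = [[1, 1, 0, 0]]^T. Check: (A - 3I) v_2 = [[0, 0, 0, 0]]^T = 0.

v_1 = [[0, 2, 0, 1]]^T, v_2 = [[1, 1, 0, 0]]^T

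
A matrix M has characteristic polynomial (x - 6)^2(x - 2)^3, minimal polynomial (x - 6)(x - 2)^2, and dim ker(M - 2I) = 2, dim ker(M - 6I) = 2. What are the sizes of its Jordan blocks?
λ = 2: algebraic multiplicity 3 (exponent in χ_M), largest block size 2 (exponent in m_M), 2 blocks (geometric multiplicity). These force block sizes [2, 1].
λ = 6: algebraic multiplicity 2 (exponent in χ_M), largest block size 1 (exponent in m_M), 2 blocks (geometric multiplicity). These force block sizes [1, 1].

Jordan blocks: (2, 2), (2, 1), (6, 1), (6, 1)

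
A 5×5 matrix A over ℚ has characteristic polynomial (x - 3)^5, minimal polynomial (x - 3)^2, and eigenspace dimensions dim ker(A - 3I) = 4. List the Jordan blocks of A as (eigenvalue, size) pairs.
Jordan blocks: (3, 2), (3, 1), (3, 1), (3, 1)

λ = 3: algebraic multiplicity 5 (exponent in χ_A), largest block size 2 (exponent in m_A), 4 blocks (geometric multiplicity). These force block sizes [2, 1, 1, 1].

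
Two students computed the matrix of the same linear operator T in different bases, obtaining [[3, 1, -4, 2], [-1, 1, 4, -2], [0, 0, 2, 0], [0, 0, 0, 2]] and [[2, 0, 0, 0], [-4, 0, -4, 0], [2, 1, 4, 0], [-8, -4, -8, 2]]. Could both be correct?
Two matrices over a field are similar if and only if they have the same invariant factors.

Both A and B have characteristic polynomial (x - 2)^4 and minimal polynomial (x - 2)^2. Computing further, both have invariant factors x - 2, x - 2, (x - 2)^2. Hence A and B are similar.

Yes.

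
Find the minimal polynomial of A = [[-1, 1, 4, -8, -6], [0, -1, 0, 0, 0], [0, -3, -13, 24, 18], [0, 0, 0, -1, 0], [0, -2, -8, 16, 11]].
m_A(x) = (x + 1)^2

The characteristic polynomial factors as (x + 1)^5. The minimal polynomial is ∏(x - λ)^{k_λ} where k_λ is the size of the largest Jordan block at λ.

For λ = -1: rank(A + I) = 1, and the largest Jordan block has size 2 (the smallest k with rank((A + I)^k) = rank((A + I)^(k+1))).

So m_A(x) = (x + 1)^2.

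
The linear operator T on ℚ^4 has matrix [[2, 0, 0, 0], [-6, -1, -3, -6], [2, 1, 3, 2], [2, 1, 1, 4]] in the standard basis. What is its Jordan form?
The characteristic polynomial is det(xI - A) = (x - 2)^4, so the eigenvalues are 2 (algebraic multiplicity 4).

For λ = 2: rank(A - 2I) = 1, rank((A - 2I)^2) = 0. The eigenspace has dimension 4 - 1 = 3, so there are 3 Jordan blocks; the rank sequence gives block sizes [2, 1, 1].

Assembling the blocks gives the Jordan form J above.

J = [[2, 1, 0, 0], [0, 2, 0, 0], [0, 0, 2, 0], [0, 0, 0, 2]]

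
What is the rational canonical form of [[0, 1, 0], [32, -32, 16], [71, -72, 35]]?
The invariant factors of A (the non-unit diagonal entries of the Smith normal form of xI - A over ℚ[x]) are (x - 4)(x^2 + x + 4), each dividing the next. The characteristic polynomial is their product, (x - 4)(x^2 + x + 4).

The rational canonical form is the block-diagonal matrix of companion matrices C(f_i):
R = [[0, 0, 16], [1, 0, 0], [0, 1, 3]].

Note the characteristic polynomial does not split into linear factors over ℚ, so A has no Jordan form over ℚ; the rational canonical form exists over any field.

R = [[0, 0, 16], [1, 0, 0], [0, 1, 3]]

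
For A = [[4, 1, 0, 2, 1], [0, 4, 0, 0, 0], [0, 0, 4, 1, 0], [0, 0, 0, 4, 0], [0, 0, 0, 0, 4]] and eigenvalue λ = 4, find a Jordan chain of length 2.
v_1 = [[0, 1, 0, 0, 0]]^T, v_2 = [[1, 0, 0, 0, 0]]^T

We seek v_1 ∈ ker((A - 4I)^2) \ ker(A - 4I), then set v_{i+1} = (A - 4I) v_i.

One such chain is v_1 = [[0, 1, 0, 0, 0]]^T, v_2 = [[1, 0, 0, 0, 0]]^T. Check: (A - 4I) v_2 = [[0, 0, 0, 0, 0]]^T = 0.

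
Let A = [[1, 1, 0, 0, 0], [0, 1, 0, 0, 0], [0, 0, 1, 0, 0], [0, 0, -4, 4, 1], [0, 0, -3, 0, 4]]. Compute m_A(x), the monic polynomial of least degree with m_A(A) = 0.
The characteristic polynomial factors as (x - 4)^2(x - 1)^3. The minimal polynomial is ∏(x - λ)^{k_λ} where k_λ is the size of the largest Jordan block at λ.

For λ = 1: rank(A - I) = 3, and the largest Jordan block has size 2 (the smallest k with rank((A - I)^k) = rank((A - I)^(k+1))).
For λ = 4: rank(A - 4I) = 4, and the largest Jordan block has size 2 (the smallest k with rank((A - 4I)^k) = rank((A - 4I)^(k+1))).

So m_A(x) = (x - 4)^2(x - 1)^2.

m_A(x) = (x - 4)^2(x - 1)^2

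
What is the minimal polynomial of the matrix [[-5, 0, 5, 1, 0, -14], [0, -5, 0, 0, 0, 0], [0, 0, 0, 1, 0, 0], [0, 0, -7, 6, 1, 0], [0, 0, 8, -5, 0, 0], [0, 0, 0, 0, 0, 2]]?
m_A(x) = (x - 2)^3(x + 5)

The characteristic polynomial factors as (x - 2)^4(x + 5)^2. The minimal polynomial is ∏(x - λ)^{k_λ} where k_λ is the size of the largest Jordan block at λ.

For λ = -5: rank(A + 5I) = 4, and the largest Jordan block has size 1 (the smallest k with rank((A + 5I)^k) = rank((A + 5I)^(k+1))).
For λ = 2: rank(A - 2I) = 4, and the largest Jordan block has size 3 (the smallest k with rank((A - 2I)^k) = rank((A - 2I)^(k+1))).

So m_A(x) = (x - 2)^3(x + 5).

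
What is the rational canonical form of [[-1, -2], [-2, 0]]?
The invariant factors of A (the non-unit diagonal entries of the Smith normal form of xI - A over ℚ[x]) are x^2 + x - 4, each dividing the next. The characteristic polynomial is their product, x^2 + x - 4.

The rational canonical form is the block-diagonal matrix of companion matrices C(f_i):
R = [[0, 4], [1, -1]].

Note the characteristic polynomial does not split into linear factors over ℚ, so A has no Jordan form over ℚ; the rational canonical form exists over any field.

R = [[0, 4], [1, -1]]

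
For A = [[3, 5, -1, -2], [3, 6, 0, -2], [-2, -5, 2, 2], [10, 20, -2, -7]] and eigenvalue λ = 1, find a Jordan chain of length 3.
v_1 = [[0, -3, 1, -8]]^T, v_2 = [[0, 1, 0, 2]]^T, v_3 = [[1, 1, -1, 4]]^T

We seek v_1 ∈ ker((A - I)^3) \ ker((A - I)^2), then set v_{i+1} = (A - I) v_i.

One such chain is v_1 = [[0, -3, 1, -8]]^T, v_2 = [[0, 1, 0, 2]]^T, v_3 = [[1, 1, -1, 4]]^T. Check: (A - I) v_3 = [[0, 0, 0, 0]]^T = 0.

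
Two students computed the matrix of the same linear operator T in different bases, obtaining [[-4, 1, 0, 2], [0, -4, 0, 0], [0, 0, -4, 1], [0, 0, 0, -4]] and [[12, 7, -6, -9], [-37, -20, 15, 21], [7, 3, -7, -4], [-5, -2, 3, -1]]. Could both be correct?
Two matrices over a field are similar if and only if they have the same invariant factors.

Both A and B have characteristic polynomial (x + 4)^4 and minimal polynomial (x + 4)^2. Computing further, both have invariant factors (x + 4)^2, (x + 4)^2. Hence A and B are similar.

Yes.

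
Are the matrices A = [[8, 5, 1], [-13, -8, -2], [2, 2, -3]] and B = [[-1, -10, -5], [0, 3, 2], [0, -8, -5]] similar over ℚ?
No.

Both have characteristic polynomial (x + 1)^3, but the minimal polynomial of A is (x + 1)^3 while the minimal polynomial of B is (x + 1)^2. The minimal polynomial is a similarity invariant, so A and B are not similar.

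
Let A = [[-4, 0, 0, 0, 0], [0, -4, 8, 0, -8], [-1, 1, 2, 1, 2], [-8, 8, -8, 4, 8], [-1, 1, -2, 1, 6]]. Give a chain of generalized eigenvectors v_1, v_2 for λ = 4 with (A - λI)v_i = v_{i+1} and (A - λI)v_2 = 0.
We seek v_1 ∈ ker((A - 4I)^2) \ ker(A - 4I), then set v_{i+1} = (A - 4I) v_i.

One such chain is v_1 = [[0, 0, 0, 1, 0]]^T, v_2 = [[0, 0, 1, 0, 1]]^T. Check: (A - 4I) v_2 = [[0, 0, 0, 0, 0]]^T = 0.

v_1 = [[0, 0, 0, 1, 0]]^T, v_2 = [[0, 0, 1, 0, 1]]^T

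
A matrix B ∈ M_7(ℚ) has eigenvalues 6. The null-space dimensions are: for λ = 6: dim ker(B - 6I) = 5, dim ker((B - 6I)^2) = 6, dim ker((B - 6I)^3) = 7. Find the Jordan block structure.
λ = 6: successive nullity increments [5, 1, 1] count blocks of size ≥ k; block sizes are [3, 1, 1, 1, 1].

Jordan blocks: (6, 3), (6, 1), (6, 1), (6, 1), (6, 1)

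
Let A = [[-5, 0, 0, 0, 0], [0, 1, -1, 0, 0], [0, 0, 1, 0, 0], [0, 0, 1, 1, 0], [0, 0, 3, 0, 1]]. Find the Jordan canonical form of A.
J = [[-5, 0, 0, 0, 0], [0, 1, 1, 0, 0], [0, 0, 1, 0, 0], [0, 0, 0, 1, 0], [0, 0, 0, 0, 1]]

The characteristic polynomial is det(xI - A) = (x - 1)^4(x + 5), so the eigenvalues are -5 (algebraic multiplicity 1), 1 (algebraic multiplicity 4).

For λ = -5: algebraic multiplicity 1 gives one 1×1 block.

For λ = 1: rank(A - I) = 2, rank((A - I)^2) = 1. The eigenspace has dimension 5 - 2 = 3, so there are 3 Jordan blocks; the rank sequence gives block sizes [2, 1, 1].

Assembling the blocks gives the Jordan form J above.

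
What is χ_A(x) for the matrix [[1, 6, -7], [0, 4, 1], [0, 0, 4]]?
xI - A = [[x - 1, -6, 7], [0, x - 4, -1], [0, 0, x - 4]].

Expanding det(xI - A) along the first row:
det(xI - A) = + (x - 1)·det([[x - 4, -1], [0, x - 4]]) - (-6)·det([[0, -1], [0, x - 4]]) + (7)·det([[0, x - 4], [0, 0]]).

Evaluating gives χ_A(x) = x^3 - 9x^2 + 24x - 16 = (x - 4)^2(x - 1).

χ_A(x) = (x - 4)^2(x - 1)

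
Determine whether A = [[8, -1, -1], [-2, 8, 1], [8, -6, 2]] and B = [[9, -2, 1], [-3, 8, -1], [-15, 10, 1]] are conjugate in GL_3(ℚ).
No.

Both have characteristic polynomial (x - 6)^3, but the minimal polynomial of A is (x - 6)^3 while the minimal polynomial of B is (x - 6)^2. The minimal polynomial is a similarity invariant, so A and B are not similar.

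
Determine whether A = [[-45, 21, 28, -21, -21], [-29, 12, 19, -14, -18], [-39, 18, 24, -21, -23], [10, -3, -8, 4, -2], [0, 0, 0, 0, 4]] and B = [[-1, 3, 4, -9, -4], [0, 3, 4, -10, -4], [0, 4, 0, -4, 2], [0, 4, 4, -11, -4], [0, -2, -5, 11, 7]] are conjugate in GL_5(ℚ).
No.

trace(A) = -1 but trace(B) = -2. The trace is a similarity invariant, so A and B are not similar.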